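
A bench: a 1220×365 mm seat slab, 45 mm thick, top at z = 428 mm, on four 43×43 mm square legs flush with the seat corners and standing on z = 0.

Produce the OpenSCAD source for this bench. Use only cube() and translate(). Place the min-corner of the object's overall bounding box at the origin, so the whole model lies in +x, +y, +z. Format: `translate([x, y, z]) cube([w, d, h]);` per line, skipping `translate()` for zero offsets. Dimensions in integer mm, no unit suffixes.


translate([0, 0, 383]) cube([1220, 365, 45]);
cube([43, 43, 383]);
translate([0, 322, 0]) cube([43, 43, 383]);
translate([1177, 0, 0]) cube([43, 43, 383]);
translate([1177, 322, 0]) cube([43, 43, 383]);


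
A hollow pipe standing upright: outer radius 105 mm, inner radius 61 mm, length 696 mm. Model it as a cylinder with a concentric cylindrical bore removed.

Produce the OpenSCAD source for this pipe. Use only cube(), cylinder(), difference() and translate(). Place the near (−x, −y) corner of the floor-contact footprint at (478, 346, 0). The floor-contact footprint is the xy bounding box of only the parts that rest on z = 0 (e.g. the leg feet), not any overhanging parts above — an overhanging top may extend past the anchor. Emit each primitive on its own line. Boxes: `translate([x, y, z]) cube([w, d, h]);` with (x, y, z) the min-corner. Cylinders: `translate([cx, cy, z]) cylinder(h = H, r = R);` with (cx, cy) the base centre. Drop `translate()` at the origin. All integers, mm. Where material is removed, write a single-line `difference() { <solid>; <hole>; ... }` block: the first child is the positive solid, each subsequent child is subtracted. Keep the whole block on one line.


difference() { translate([583, 451, 0]) cylinder(h = 696, r = 105); translate([583, 451, 0]) cylinder(h = 696, r = 61); }


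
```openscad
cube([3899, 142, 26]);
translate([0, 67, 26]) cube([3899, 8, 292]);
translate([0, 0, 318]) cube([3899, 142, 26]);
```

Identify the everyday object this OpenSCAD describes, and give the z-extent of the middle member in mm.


An I-beam. The web height is 292 mm.

Two wide flanges with a thin centred web — an I-beam. Overall 344 mm minus two 26 mm flanges gives a web of 344 − 2·26 = 292 mm.


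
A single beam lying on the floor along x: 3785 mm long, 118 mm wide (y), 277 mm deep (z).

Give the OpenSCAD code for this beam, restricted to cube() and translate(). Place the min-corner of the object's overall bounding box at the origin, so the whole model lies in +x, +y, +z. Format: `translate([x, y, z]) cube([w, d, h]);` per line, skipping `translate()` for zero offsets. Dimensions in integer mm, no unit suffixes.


cube([3785, 118, 277]);


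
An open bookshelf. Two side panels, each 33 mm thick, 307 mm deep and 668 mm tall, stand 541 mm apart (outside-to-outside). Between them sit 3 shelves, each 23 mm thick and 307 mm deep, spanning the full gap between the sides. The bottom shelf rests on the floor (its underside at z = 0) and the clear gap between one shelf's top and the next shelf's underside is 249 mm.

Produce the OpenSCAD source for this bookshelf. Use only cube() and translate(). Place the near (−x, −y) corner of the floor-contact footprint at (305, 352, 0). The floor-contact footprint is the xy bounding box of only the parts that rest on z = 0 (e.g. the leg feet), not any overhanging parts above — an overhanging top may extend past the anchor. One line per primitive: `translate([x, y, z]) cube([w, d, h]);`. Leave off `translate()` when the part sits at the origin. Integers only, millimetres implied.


translate([305, 352, 0]) cube([33, 307, 668]);
translate([813, 352, 0]) cube([33, 307, 668]);
translate([338, 352, 0]) cube([475, 307, 23]);
translate([338, 352, 272]) cube([475, 307, 23]);
translate([338, 352, 544]) cube([475, 307, 23]);


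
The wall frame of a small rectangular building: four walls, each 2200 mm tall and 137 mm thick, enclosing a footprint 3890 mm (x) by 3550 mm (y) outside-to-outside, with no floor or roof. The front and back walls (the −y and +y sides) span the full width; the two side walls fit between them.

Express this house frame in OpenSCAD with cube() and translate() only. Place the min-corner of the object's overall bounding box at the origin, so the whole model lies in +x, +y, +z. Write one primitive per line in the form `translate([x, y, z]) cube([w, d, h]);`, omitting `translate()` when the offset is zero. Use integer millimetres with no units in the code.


cube([3890, 137, 2200]);
translate([0, 3413, 0]) cube([3890, 137, 2200]);
translate([0, 137, 0]) cube([137, 3276, 2200]);
translate([3753, 137, 0]) cube([137, 3276, 2200]);


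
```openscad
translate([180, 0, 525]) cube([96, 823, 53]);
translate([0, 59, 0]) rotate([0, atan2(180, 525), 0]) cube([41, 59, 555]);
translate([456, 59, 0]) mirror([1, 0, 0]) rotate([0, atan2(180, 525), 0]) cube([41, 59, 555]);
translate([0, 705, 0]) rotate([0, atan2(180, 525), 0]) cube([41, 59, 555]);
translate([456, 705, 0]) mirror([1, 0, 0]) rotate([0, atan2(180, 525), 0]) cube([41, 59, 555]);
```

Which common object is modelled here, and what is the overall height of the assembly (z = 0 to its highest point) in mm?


A sawhorse. The overall height is 578 mm.

A beam across two mirrored pairs of raked legs — a sawhorse. The beam's underside is at z = 525 (matching the legs' vertical rise in atan2(180, 525)) and the beam is 53 mm tall, so its top is at 525 + 53 = 578 mm. The raked legs top out at the beam's underside, so that is the highest point.


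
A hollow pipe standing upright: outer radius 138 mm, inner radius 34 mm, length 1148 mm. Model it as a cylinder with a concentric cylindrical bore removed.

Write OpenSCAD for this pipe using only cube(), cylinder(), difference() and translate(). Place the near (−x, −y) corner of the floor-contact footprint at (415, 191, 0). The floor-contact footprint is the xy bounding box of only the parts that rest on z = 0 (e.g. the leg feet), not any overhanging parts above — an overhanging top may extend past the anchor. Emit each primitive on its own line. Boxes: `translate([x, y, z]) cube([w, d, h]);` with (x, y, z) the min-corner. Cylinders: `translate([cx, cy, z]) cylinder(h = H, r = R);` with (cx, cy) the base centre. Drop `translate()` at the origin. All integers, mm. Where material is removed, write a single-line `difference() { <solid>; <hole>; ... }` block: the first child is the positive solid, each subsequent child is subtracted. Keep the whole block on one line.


difference() { translate([553, 329, 0]) cylinder(h = 1148, r = 138); translate([553, 329, 0]) cylinder(h = 1148, r = 34); }


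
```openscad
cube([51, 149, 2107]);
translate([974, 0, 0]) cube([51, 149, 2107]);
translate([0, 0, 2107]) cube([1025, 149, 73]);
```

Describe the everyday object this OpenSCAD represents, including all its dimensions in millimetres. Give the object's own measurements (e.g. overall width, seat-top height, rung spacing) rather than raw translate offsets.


A door frame. The clear opening is 923 mm wide and 2107 mm high. Two 51 mm wide jambs, 149 mm deep, stand either side of the opening from the floor to the top of the opening. A 73 mm thick head sits across the top of both jambs, spanning the full outside width of the frame.


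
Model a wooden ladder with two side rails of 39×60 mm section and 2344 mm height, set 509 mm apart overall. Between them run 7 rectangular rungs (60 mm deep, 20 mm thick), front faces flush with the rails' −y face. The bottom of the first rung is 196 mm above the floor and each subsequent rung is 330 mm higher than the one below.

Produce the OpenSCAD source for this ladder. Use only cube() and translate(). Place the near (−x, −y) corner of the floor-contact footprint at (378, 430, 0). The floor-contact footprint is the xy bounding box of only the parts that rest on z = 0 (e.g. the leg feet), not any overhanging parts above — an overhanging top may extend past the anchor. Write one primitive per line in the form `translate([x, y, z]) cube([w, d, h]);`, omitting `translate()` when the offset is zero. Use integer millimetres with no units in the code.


translate([378, 430, 0]) cube([39, 60, 2344]);
translate([848, 430, 0]) cube([39, 60, 2344]);
translate([417, 430, 196]) cube([431, 60, 20]);
translate([417, 430, 526]) cube([431, 60, 20]);
translate([417, 430, 856]) cube([431, 60, 20]);
translate([417, 430, 1186]) cube([431, 60, 20]);
translate([417, 430, 1516]) cube([431, 60, 20]);
translate([417, 430, 1846]) cube([431, 60, 20]);
translate([417, 430, 2176]) cube([431, 60, 20]);


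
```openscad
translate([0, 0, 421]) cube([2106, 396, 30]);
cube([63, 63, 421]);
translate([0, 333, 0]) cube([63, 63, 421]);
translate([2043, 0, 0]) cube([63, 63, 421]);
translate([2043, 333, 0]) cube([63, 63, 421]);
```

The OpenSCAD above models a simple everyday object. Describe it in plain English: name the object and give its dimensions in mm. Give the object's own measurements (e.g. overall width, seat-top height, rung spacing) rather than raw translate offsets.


A long wooden bench with a 2106 mm (x) × 396 mm (y) seat, 30 mm thick, its top surface 451 mm above the floor. Four 63 mm square legs at the seat corners, flush with the edges, run from z = 0 to the seat underside.


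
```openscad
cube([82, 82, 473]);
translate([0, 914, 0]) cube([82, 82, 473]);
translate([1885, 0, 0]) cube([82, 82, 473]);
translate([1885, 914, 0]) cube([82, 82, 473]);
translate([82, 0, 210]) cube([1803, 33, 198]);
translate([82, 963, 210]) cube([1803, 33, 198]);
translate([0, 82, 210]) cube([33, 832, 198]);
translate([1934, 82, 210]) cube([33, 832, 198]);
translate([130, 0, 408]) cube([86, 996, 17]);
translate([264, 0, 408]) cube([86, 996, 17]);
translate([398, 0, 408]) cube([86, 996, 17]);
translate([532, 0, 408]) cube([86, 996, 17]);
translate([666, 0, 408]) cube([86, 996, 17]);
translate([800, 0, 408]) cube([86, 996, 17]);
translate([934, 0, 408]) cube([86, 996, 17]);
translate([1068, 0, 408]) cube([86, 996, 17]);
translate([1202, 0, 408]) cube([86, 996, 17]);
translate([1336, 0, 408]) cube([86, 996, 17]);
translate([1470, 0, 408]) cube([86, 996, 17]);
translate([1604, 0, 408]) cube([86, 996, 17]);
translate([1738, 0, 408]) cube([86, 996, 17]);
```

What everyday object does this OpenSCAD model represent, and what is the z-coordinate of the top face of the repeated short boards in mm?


A bed frame. The slat-top height is 425 mm.

Four posts, four rails, and a row of slats — a bed frame. Slats sit on the rails at z = 210 + 198 = 408; with slat thickness 17, the top is 425 mm.


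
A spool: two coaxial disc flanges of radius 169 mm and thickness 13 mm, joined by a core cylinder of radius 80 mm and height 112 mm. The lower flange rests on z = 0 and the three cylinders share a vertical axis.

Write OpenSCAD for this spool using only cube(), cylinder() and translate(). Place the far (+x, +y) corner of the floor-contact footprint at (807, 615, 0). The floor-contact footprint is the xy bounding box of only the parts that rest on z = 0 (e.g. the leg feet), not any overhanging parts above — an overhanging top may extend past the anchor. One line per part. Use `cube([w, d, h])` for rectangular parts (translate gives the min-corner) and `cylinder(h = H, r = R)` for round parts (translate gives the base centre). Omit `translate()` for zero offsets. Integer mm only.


translate([638, 446, 0]) cylinder(h = 13, r = 169);
translate([638, 446, 13]) cylinder(h = 112, r = 80);
translate([638, 446, 125]) cylinder(h = 13, r = 169);


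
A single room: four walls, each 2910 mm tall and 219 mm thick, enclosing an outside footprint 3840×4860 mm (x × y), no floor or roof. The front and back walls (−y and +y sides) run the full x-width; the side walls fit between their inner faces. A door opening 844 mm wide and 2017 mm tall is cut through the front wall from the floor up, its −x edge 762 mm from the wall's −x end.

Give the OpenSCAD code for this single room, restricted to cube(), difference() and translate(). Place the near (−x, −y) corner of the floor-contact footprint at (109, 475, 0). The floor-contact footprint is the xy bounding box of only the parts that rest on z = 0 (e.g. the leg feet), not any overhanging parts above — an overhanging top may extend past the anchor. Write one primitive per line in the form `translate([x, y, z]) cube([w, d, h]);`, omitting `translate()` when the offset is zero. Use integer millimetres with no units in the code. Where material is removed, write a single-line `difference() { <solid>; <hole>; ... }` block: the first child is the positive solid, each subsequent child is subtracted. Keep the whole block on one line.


difference() { translate([109, 475, 0]) cube([3840, 219, 2910]); translate([871, 475, 0]) cube([844, 219, 2017]); }
translate([109, 5116, 0]) cube([3840, 219, 2910]);
translate([109, 694, 0]) cube([219, 4422, 2910]);
translate([3730, 694, 0]) cube([219, 4422, 2910]);


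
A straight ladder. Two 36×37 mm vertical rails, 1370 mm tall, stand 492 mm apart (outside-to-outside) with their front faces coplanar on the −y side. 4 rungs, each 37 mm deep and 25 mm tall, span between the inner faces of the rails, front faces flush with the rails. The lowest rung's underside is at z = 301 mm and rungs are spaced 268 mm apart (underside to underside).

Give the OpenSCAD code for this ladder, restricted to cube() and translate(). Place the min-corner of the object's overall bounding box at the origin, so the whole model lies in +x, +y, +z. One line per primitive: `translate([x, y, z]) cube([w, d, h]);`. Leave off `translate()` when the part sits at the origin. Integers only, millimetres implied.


cube([36, 37, 1370]);
translate([456, 0, 0]) cube([36, 37, 1370]);
translate([36, 0, 301]) cube([420, 37, 25]);
translate([36, 0, 569]) cube([420, 37, 25]);
translate([36, 0, 837]) cube([420, 37, 25]);
translate([36, 0, 1105]) cube([420, 37, 25]);


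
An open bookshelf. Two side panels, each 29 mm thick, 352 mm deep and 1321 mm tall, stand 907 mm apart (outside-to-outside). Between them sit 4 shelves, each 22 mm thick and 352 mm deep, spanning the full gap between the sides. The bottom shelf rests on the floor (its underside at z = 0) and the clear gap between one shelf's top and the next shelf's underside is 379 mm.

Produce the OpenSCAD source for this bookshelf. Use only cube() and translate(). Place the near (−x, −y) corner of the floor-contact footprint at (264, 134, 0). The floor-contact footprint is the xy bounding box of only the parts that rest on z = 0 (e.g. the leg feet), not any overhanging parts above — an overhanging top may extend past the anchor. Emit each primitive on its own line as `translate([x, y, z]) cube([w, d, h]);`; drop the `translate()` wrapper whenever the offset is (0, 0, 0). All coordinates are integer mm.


translate([264, 134, 0]) cube([29, 352, 1321]);
translate([1142, 134, 0]) cube([29, 352, 1321]);
translate([293, 134, 0]) cube([849, 352, 22]);
translate([293, 134, 401]) cube([849, 352, 22]);
translate([293, 134, 802]) cube([849, 352, 22]);
translate([293, 134, 1203]) cube([849, 352, 22]);


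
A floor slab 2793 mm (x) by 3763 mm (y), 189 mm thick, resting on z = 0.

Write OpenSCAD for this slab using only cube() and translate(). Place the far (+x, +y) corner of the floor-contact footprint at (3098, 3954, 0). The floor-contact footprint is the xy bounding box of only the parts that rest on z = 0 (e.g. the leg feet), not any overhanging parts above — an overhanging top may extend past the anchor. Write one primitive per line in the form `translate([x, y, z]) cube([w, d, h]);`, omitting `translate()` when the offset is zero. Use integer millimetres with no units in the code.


translate([305, 191, 0]) cube([2793, 3763, 189]);


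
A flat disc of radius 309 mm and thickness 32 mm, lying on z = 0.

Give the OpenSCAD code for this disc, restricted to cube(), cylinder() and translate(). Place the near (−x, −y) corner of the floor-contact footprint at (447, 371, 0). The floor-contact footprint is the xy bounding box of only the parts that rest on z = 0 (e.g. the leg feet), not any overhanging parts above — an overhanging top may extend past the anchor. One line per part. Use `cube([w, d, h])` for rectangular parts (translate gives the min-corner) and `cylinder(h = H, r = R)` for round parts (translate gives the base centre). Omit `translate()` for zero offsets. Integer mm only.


translate([756, 680, 0]) cylinder(h = 32, r = 309);


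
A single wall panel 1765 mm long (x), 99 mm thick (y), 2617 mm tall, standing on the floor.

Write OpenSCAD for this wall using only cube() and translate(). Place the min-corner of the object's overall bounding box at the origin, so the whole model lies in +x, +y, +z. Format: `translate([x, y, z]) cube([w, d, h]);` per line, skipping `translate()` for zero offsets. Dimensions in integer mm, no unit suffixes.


cube([1765, 99, 2617]);


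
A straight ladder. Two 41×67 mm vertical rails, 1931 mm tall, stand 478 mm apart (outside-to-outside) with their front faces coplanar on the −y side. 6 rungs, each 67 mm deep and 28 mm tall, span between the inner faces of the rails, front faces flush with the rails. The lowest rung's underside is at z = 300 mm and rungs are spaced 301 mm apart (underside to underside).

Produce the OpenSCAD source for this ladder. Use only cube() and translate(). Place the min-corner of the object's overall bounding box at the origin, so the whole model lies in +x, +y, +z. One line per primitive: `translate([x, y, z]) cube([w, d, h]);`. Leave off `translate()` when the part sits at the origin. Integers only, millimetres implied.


cube([41, 67, 1931]);
translate([437, 0, 0]) cube([41, 67, 1931]);
translate([41, 0, 300]) cube([396, 67, 28]);
translate([41, 0, 601]) cube([396, 67, 28]);
translate([41, 0, 902]) cube([396, 67, 28]);
translate([41, 0, 1203]) cube([396, 67, 28]);
translate([41, 0, 1504]) cube([396, 67, 28]);
translate([41, 0, 1805]) cube([396, 67, 28]);


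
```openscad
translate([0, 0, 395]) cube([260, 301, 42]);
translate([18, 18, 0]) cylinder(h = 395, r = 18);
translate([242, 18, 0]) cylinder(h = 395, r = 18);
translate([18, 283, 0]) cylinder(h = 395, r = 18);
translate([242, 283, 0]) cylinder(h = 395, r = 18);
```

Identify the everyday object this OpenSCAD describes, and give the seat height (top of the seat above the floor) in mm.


A stool. The seat height is 437 mm.

A 260×301×42 slab at z = 395 on four corner cylinders — a stool. The seat top is 395 + 42 = 437 mm.


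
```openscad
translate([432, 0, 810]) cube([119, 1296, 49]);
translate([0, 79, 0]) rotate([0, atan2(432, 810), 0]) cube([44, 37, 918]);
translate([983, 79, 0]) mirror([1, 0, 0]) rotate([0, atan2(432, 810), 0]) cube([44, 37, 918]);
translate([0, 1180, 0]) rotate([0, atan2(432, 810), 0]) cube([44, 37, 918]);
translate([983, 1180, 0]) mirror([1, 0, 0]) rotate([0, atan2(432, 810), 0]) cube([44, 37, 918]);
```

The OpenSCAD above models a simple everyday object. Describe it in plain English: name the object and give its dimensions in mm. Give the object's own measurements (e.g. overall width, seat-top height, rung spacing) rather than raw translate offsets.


A sawhorse. A 119×1296×49 mm beam (x, y, z) sits on two A-frame leg pairs. Each pair is two raked legs of 44×37 mm section (37 mm along y) splaying symmetrically in x. Each leg rises 810 mm vertically over 432 mm of horizontal reach and is 918 mm long along its own axis. Every leg's outer bottom edge rests on the floor and its outer top edge meets a bottom edge of the beam — the left legs (tilting toward +x) meet the beam's −x bottom edge, the right legs (their mirror images, tilting toward −x) meet its +x bottom edge — so the leg tops tuck under the beam, the beam's underside is 810 mm above the floor, and the feet are 983 mm apart outside-to-outside with the beam centred between them. The two leg pairs are set in 79 mm from either end of the beam.


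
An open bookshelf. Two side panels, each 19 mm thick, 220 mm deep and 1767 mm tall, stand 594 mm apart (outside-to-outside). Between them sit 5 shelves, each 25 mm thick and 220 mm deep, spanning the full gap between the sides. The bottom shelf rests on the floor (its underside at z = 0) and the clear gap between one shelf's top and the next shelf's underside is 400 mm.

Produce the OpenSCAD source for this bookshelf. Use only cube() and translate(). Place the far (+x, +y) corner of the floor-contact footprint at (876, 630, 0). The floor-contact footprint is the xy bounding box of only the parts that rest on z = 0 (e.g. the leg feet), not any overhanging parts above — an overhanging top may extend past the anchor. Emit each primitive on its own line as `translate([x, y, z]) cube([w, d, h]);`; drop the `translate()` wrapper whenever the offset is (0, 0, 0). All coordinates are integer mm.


translate([282, 410, 0]) cube([19, 220, 1767]);
translate([857, 410, 0]) cube([19, 220, 1767]);
translate([301, 410, 0]) cube([556, 220, 25]);
translate([301, 410, 425]) cube([556, 220, 25]);
translate([301, 410, 850]) cube([556, 220, 25]);
translate([301, 410, 1275]) cube([556, 220, 25]);
translate([301, 410, 1700]) cube([556, 220, 25]);


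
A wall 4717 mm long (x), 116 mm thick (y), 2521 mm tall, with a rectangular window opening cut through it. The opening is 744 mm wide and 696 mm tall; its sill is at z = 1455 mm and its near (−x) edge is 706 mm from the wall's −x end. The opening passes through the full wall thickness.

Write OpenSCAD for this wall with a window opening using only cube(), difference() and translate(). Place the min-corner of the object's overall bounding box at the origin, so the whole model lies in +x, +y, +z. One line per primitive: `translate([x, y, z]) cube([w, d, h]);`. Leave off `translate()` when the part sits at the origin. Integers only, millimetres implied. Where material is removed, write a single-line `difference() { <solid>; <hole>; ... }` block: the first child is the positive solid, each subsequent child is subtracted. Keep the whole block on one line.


difference() { cube([4717, 116, 2521]); translate([706, 0, 1455]) cube([744, 116, 696]); }


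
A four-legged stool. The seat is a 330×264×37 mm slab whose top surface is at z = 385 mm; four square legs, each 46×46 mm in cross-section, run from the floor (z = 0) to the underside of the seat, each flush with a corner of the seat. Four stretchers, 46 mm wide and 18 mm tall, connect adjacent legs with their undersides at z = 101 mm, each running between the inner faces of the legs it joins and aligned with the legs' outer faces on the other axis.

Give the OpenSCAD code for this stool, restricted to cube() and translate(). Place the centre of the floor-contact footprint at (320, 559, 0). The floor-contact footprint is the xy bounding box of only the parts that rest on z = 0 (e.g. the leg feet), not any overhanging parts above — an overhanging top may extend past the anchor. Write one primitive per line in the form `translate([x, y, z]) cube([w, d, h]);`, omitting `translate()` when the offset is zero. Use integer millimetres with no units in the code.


translate([155, 427, 348]) cube([330, 264, 37]);
translate([155, 427, 0]) cube([46, 46, 348]);
translate([439, 427, 0]) cube([46, 46, 348]);
translate([155, 645, 0]) cube([46, 46, 348]);
translate([439, 645, 0]) cube([46, 46, 348]);
translate([201, 427, 101]) cube([238, 46, 18]);
translate([201, 645, 101]) cube([238, 46, 18]);
translate([155, 473, 101]) cube([46, 172, 18]);
translate([439, 473, 101]) cube([46, 172, 18]);


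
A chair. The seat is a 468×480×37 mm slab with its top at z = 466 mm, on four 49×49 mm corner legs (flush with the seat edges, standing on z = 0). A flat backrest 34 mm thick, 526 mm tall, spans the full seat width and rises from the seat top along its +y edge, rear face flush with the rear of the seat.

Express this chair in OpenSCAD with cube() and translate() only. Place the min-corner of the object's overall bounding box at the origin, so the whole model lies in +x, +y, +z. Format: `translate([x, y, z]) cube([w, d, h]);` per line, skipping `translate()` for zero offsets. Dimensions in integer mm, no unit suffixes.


translate([0, 0, 429]) cube([468, 480, 37]);
cube([49, 49, 429]);
translate([419, 0, 0]) cube([49, 49, 429]);
translate([0, 431, 0]) cube([49, 49, 429]);
translate([419, 431, 0]) cube([49, 49, 429]);
translate([0, 446, 466]) cube([468, 34, 526]);


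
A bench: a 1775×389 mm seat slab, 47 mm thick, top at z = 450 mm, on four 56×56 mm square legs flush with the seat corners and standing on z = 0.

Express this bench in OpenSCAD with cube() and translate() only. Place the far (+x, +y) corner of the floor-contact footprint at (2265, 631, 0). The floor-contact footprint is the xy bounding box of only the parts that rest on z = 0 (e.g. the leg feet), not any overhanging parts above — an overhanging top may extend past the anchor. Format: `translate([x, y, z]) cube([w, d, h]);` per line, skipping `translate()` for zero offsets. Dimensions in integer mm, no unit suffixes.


translate([490, 242, 403]) cube([1775, 389, 47]);
translate([490, 242, 0]) cube([56, 56, 403]);
translate([490, 575, 0]) cube([56, 56, 403]);
translate([2209, 242, 0]) cube([56, 56, 403]);
translate([2209, 575, 0]) cube([56, 56, 403]);


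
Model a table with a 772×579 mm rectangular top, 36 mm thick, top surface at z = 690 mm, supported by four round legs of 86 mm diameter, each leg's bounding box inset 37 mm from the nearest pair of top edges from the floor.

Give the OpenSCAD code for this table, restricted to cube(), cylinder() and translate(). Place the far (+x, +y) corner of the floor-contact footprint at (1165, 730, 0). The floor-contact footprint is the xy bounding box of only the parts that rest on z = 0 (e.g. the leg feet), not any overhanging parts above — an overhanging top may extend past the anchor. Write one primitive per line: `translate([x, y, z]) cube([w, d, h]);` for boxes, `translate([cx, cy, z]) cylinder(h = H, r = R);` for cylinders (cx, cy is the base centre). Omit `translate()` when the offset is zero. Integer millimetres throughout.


translate([430, 188, 654]) cube([772, 579, 36]);
translate([510, 268, 0]) cylinder(h = 654, r = 43);
translate([1122, 268, 0]) cylinder(h = 654, r = 43);
translate([510, 687, 0]) cylinder(h = 654, r = 43);
translate([1122, 687, 0]) cylinder(h = 654, r = 43);


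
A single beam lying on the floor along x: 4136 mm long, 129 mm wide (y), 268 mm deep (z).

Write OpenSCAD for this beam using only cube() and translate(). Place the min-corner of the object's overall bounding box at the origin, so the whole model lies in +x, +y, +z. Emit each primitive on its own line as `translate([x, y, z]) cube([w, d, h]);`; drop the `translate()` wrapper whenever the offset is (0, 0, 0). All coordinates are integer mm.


cube([4136, 129, 268]);


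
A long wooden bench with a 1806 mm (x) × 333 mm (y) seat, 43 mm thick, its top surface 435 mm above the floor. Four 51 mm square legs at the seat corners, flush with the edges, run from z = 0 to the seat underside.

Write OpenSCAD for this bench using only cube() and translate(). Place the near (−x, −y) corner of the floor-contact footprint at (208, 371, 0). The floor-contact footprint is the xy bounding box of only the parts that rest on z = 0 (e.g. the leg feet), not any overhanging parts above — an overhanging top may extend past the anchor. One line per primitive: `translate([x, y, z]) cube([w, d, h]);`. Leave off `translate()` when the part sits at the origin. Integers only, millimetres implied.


translate([208, 371, 392]) cube([1806, 333, 43]);
translate([208, 371, 0]) cube([51, 51, 392]);
translate([208, 653, 0]) cube([51, 51, 392]);
translate([1963, 371, 0]) cube([51, 51, 392]);
translate([1963, 653, 0]) cube([51, 51, 392]);


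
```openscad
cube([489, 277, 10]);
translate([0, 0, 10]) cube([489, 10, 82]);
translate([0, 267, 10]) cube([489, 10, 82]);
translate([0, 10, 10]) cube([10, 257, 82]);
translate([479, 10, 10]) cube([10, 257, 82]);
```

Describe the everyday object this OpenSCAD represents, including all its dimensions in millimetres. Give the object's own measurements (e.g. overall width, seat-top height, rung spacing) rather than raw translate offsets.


An open-topped rectangular box: outside dimensions 489×277×92 mm, with a uniform wall and base thickness of 10 mm. The base is a full 489×277 slab on the floor; four walls sit on top of the base. The front and back walls (the −y and +y sides) span the full width; the two side walls fit between them.


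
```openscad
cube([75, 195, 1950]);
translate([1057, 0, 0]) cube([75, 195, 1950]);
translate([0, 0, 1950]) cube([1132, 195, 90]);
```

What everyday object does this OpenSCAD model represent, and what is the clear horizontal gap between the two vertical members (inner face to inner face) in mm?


A door frame. The clear opening width is 982 mm.

Two 1950 mm tall posts with a header on top — a door frame. The left jamb is 75 mm wide at x = 0; the right jamb starts at x = 1057. The clear opening is 1057 − 75 = 982 mm.


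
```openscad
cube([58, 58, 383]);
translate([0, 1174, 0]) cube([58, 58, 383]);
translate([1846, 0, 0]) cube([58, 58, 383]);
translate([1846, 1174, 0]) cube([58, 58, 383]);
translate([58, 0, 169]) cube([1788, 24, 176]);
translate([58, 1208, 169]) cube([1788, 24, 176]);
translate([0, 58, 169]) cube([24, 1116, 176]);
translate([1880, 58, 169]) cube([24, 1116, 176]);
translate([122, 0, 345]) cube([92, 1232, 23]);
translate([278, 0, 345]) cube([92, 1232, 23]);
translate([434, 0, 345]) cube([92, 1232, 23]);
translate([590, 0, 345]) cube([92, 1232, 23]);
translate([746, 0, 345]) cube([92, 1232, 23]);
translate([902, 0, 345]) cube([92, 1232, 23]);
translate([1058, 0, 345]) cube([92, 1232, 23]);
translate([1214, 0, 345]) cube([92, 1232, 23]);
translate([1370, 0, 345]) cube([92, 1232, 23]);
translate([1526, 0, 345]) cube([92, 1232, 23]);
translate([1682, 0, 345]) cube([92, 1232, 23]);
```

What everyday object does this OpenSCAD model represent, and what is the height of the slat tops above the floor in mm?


A bed frame. The slat-top height is 368 mm.

Four posts, four rails, and a row of slats — a bed frame. Slats sit on the rails at z = 169 + 176 = 345; with slat thickness 23, the top is 368 mm.


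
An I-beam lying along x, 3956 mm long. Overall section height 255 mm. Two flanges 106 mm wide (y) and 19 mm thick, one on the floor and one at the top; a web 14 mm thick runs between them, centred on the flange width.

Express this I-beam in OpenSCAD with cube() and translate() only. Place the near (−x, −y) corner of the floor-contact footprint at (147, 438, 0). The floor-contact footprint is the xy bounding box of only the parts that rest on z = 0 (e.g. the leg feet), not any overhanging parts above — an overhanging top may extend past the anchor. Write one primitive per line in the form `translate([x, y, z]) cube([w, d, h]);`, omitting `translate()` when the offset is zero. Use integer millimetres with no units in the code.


translate([147, 438, 0]) cube([3956, 106, 19]);
translate([147, 484, 19]) cube([3956, 14, 217]);
translate([147, 438, 236]) cube([3956, 106, 19]);


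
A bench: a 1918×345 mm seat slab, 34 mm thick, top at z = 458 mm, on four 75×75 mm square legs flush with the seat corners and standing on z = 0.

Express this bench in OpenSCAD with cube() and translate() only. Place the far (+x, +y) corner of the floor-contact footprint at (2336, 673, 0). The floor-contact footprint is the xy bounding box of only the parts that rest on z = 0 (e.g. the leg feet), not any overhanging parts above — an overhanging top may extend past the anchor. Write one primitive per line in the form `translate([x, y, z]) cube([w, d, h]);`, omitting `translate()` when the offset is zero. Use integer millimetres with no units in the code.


// leg_h = 458 − 34 = 424
translate([418, 328, 424]) cube([1918, 345, 34]);
translate([418, 328, 0]) cube([75, 75, 424]);
translate([418, 598, 0]) cube([75, 75, 424]);
translate([2261, 328, 0]) cube([75, 75, 424]);
translate([2261, 598, 0]) cube([75, 75, 424]);


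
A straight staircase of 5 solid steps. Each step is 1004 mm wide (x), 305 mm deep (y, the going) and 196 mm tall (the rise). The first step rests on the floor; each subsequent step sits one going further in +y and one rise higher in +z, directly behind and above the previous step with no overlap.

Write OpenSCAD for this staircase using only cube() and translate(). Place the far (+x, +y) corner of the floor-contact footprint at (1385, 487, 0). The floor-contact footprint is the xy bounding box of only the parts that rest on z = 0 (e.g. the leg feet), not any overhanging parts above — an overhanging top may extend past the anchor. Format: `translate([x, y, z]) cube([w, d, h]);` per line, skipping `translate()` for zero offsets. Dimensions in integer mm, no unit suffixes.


translate([381, 182, 0]) cube([1004, 305, 196]);
translate([381, 487, 196]) cube([1004, 305, 196]);
translate([381, 792, 392]) cube([1004, 305, 196]);
translate([381, 1097, 588]) cube([1004, 305, 196]);
translate([381, 1402, 784]) cube([1004, 305, 196]);


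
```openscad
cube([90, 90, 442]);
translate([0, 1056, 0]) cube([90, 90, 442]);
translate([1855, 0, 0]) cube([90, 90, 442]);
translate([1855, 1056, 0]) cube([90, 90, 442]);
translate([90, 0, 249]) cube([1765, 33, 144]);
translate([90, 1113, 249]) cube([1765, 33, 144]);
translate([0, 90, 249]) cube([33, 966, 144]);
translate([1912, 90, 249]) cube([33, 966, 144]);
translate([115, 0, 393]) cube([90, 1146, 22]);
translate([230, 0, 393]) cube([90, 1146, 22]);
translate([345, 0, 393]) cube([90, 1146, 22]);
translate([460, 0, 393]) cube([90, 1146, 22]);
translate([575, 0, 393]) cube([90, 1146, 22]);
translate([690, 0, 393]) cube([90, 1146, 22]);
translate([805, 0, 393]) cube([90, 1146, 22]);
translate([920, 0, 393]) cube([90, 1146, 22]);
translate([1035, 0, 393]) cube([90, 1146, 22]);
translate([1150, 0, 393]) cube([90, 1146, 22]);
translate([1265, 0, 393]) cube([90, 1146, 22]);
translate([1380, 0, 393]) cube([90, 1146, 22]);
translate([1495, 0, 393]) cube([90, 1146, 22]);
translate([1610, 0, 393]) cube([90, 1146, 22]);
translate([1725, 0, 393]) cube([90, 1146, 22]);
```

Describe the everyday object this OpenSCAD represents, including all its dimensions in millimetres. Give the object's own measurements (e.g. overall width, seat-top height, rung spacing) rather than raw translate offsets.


A bed frame 1945 mm long (x) by 1146 mm wide (y). Four 90×90 mm corner posts, 442 mm tall, at the corners of the footprint. Four rails of 33 mm thickness and 144 mm height run between adjacent posts with their undersides at z = 249 mm, their outer faces flush with the outside of the frame (the two x-running rails run between the posts' inner faces; the two y-running rails run between the posts' inner faces). 15 slats, each 90 mm wide (x) and 22 mm thick, lie across the top of the two x-running rails, running the full 1146 mm width of the frame in y; along x they sit between the end posts with a 25 mm gap after the −x posts and between neighbouring slats, leaving 40 mm before the +x posts.


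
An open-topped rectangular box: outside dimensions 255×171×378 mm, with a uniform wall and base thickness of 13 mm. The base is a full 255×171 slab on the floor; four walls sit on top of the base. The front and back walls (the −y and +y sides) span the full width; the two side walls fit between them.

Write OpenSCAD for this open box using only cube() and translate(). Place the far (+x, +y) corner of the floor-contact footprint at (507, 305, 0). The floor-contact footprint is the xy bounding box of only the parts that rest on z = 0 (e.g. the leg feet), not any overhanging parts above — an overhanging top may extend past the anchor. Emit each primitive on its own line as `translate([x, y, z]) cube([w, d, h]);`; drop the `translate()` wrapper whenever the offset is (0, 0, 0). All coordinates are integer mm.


translate([252, 134, 0]) cube([255, 171, 13]);
translate([252, 134, 13]) cube([255, 13, 365]);
translate([252, 292, 13]) cube([255, 13, 365]);
translate([252, 147, 13]) cube([13, 145, 365]);
translate([494, 147, 13]) cube([13, 145, 365]);


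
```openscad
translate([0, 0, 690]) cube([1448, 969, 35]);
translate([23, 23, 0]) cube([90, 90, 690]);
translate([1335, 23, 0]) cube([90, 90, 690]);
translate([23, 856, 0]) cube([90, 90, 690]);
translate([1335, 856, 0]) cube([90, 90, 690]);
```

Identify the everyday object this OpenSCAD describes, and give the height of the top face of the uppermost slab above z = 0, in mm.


A table. The table height is 725 mm.

A 1448×969×35 slab sits at z = 690 on four 90 mm square posts — a table. The top surface is at 690 + 35 = 725 mm.


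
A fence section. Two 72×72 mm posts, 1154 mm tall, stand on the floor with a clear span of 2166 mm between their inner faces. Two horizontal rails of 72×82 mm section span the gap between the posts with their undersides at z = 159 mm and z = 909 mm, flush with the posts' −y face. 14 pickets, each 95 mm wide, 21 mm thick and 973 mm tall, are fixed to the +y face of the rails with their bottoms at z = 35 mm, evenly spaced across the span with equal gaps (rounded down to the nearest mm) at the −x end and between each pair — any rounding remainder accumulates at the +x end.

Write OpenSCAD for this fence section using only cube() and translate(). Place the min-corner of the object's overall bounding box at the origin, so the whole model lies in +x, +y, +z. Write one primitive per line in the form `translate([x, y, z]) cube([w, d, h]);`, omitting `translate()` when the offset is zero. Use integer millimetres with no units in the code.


cube([72, 72, 1154]);
translate([2238, 0, 0]) cube([72, 72, 1154]);
translate([72, 0, 159]) cube([2166, 72, 82]);
translate([72, 0, 909]) cube([2166, 72, 82]);
translate([127, 72, 35]) cube([95, 21, 973]);
translate([277, 72, 35]) cube([95, 21, 973]);
translate([427, 72, 35]) cube([95, 21, 973]);
translate([577, 72, 35]) cube([95, 21, 973]);
translate([727, 72, 35]) cube([95, 21, 973]);
translate([877, 72, 35]) cube([95, 21, 973]);
translate([1027, 72, 35]) cube([95, 21, 973]);
translate([1177, 72, 35]) cube([95, 21, 973]);
translate([1327, 72, 35]) cube([95, 21, 973]);
translate([1477, 72, 35]) cube([95, 21, 973]);
translate([1627, 72, 35]) cube([95, 21, 973]);
translate([1777, 72, 35]) cube([95, 21, 973]);
translate([1927, 72, 35]) cube([95, 21, 973]);
translate([2077, 72, 35]) cube([95, 21, 973]);


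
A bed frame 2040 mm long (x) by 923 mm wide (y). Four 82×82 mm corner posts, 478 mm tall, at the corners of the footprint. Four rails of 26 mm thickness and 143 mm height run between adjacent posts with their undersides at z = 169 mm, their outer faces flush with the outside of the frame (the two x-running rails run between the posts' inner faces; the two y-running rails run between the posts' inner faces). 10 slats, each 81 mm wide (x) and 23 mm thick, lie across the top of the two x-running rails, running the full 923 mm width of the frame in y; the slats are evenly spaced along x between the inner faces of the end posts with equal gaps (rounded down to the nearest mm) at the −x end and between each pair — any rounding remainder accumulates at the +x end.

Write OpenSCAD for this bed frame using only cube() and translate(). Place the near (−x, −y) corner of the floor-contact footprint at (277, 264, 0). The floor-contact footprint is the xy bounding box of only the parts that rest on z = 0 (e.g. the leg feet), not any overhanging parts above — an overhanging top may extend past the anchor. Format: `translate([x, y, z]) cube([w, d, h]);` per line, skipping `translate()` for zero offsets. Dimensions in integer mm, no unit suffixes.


translate([277, 264, 0]) cube([82, 82, 478]);
translate([277, 1105, 0]) cube([82, 82, 478]);
translate([2235, 264, 0]) cube([82, 82, 478]);
translate([2235, 1105, 0]) cube([82, 82, 478]);
translate([359, 264, 169]) cube([1876, 26, 143]);
translate([359, 1161, 169]) cube([1876, 26, 143]);
translate([277, 346, 169]) cube([26, 759, 143]);
translate([2291, 346, 169]) cube([26, 759, 143]);
translate([455, 264, 312]) cube([81, 923, 23]);
translate([632, 264, 312]) cube([81, 923, 23]);
translate([809, 264, 312]) cube([81, 923, 23]);
translate([986, 264, 312]) cube([81, 923, 23]);
translate([1163, 264, 312]) cube([81, 923, 23]);
translate([1340, 264, 312]) cube([81, 923, 23]);
translate([1517, 264, 312]) cube([81, 923, 23]);
translate([1694, 264, 312]) cube([81, 923, 23]);
translate([1871, 264, 312]) cube([81, 923, 23]);
translate([2048, 264, 312]) cube([81, 923, 23]);
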